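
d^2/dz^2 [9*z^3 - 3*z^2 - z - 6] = 54*z - 6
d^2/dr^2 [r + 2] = 0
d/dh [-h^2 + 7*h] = 7 - 2*h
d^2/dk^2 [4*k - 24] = 0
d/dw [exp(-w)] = -exp(-w)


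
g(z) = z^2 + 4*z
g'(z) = 2*z + 4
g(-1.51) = -3.76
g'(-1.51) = 0.98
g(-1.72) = -3.92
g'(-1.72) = 0.56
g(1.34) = 7.16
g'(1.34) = 6.68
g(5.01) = 45.14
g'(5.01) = 14.02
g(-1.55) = -3.80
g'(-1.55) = 0.90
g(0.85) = 4.12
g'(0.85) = 5.70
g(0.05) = 0.20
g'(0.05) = 4.10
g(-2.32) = -3.90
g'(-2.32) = -0.64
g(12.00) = 192.00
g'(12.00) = 28.00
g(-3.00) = -3.00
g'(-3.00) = -2.00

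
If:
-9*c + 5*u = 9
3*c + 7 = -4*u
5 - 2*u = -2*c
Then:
No Solution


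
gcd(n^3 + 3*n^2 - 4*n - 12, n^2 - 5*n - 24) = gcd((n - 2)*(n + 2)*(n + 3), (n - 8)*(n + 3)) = n + 3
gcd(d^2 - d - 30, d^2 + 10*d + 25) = d + 5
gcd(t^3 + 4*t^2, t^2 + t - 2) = 1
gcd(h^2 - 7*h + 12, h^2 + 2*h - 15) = h - 3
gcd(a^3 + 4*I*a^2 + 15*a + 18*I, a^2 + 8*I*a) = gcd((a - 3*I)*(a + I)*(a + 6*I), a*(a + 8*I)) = 1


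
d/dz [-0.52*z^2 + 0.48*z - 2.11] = 0.48 - 1.04*z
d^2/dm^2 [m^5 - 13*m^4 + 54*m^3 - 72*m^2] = 20*m^3 - 156*m^2 + 324*m - 144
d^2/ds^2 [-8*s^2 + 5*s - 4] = -16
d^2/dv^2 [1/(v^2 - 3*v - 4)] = 2*(v^2 - 3*v - (2*v - 3)^2 - 4)/(-v^2 + 3*v + 4)^3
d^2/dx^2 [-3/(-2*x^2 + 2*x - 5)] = 12*(-2*x^2 + 2*x + 2*(2*x - 1)^2 - 5)/(2*x^2 - 2*x + 5)^3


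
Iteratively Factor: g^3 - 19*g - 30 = (g + 2)*(g^2 - 2*g - 15) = (g - 5)*(g + 2)*(g + 3)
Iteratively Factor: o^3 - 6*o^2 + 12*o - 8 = (o - 2)*(o^2 - 4*o + 4) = (o - 2)^2*(o - 2)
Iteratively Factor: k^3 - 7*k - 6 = (k + 2)*(k^2 - 2*k - 3) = (k + 1)*(k + 2)*(k - 3)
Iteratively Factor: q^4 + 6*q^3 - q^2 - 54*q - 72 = (q + 4)*(q^3 + 2*q^2 - 9*q - 18) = (q + 3)*(q + 4)*(q^2 - q - 6) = (q + 2)*(q + 3)*(q + 4)*(q - 3)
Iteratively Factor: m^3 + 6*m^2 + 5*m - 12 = (m + 3)*(m^2 + 3*m - 4) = (m - 1)*(m + 3)*(m + 4)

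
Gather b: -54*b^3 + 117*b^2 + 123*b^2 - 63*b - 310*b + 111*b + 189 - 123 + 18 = -54*b^3 + 240*b^2 - 262*b + 84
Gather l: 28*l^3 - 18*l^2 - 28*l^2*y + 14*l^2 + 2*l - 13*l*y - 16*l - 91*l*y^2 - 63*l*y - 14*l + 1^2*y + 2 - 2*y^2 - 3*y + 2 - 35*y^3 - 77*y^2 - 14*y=28*l^3 + l^2*(-28*y - 4) + l*(-91*y^2 - 76*y - 28) - 35*y^3 - 79*y^2 - 16*y + 4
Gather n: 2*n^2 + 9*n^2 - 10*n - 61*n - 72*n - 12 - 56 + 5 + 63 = 11*n^2 - 143*n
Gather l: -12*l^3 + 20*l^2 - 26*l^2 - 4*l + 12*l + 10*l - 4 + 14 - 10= -12*l^3 - 6*l^2 + 18*l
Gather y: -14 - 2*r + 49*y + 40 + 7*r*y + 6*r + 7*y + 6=4*r + y*(7*r + 56) + 32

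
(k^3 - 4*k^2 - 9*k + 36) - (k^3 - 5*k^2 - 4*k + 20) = k^2 - 5*k + 16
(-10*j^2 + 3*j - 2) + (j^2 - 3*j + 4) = 2 - 9*j^2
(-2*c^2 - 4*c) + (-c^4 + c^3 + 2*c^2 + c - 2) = -c^4 + c^3 - 3*c - 2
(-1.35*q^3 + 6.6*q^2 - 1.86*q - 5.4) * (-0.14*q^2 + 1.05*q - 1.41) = 0.189*q^5 - 2.3415*q^4 + 9.0939*q^3 - 10.503*q^2 - 3.0474*q + 7.614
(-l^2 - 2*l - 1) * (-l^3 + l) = l^5 + 2*l^4 - 2*l^2 - l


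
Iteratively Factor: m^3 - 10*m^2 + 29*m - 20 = (m - 4)*(m^2 - 6*m + 5) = (m - 4)*(m - 1)*(m - 5)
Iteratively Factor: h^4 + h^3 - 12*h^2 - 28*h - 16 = (h - 4)*(h^3 + 5*h^2 + 8*h + 4) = (h - 4)*(h + 1)*(h^2 + 4*h + 4) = (h - 4)*(h + 1)*(h + 2)*(h + 2)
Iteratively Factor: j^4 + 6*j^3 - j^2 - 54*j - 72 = (j + 2)*(j^3 + 4*j^2 - 9*j - 36) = (j + 2)*(j + 3)*(j^2 + j - 12) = (j - 3)*(j + 2)*(j + 3)*(j + 4)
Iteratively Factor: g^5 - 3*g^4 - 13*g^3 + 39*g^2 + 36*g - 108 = (g - 2)*(g^4 - g^3 - 15*g^2 + 9*g + 54) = (g - 2)*(g + 2)*(g^3 - 3*g^2 - 9*g + 27) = (g - 3)*(g - 2)*(g + 2)*(g^2 - 9) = (g - 3)^2*(g - 2)*(g + 2)*(g + 3)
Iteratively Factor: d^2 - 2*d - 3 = (d + 1)*(d - 3)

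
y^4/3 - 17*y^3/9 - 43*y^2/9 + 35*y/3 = y*(y/3 + 1)*(y - 7)*(y - 5/3)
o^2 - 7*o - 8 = (o - 8)*(o + 1)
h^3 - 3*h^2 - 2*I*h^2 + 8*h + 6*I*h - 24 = (h - 3)*(h - 4*I)*(h + 2*I)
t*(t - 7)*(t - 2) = t^3 - 9*t^2 + 14*t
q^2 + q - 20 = (q - 4)*(q + 5)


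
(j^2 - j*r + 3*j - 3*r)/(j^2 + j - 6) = (j - r)/(j - 2)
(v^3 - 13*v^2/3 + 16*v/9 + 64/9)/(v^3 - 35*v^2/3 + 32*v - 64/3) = (3*v^2 - 5*v - 8)/(3*(v^2 - 9*v + 8))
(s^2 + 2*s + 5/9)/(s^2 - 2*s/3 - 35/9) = (3*s + 1)/(3*s - 7)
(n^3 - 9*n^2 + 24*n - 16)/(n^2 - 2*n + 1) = (n^2 - 8*n + 16)/(n - 1)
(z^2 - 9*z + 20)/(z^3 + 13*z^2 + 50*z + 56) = (z^2 - 9*z + 20)/(z^3 + 13*z^2 + 50*z + 56)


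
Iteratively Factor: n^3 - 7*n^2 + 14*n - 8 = (n - 4)*(n^2 - 3*n + 2) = (n - 4)*(n - 1)*(n - 2)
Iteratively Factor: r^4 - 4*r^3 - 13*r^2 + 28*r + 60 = (r + 2)*(r^3 - 6*r^2 - r + 30) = (r - 3)*(r + 2)*(r^2 - 3*r - 10) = (r - 5)*(r - 3)*(r + 2)*(r + 2)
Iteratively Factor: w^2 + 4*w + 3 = (w + 3)*(w + 1)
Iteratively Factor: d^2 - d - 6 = (d + 2)*(d - 3)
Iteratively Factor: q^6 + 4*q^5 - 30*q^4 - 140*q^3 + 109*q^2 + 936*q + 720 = (q + 4)*(q^5 - 30*q^3 - 20*q^2 + 189*q + 180) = (q + 1)*(q + 4)*(q^4 - q^3 - 29*q^2 + 9*q + 180) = (q - 5)*(q + 1)*(q + 4)*(q^3 + 4*q^2 - 9*q - 36) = (q - 5)*(q - 3)*(q + 1)*(q + 4)*(q^2 + 7*q + 12) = (q - 5)*(q - 3)*(q + 1)*(q + 3)*(q + 4)*(q + 4)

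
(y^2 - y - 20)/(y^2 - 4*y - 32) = (y - 5)/(y - 8)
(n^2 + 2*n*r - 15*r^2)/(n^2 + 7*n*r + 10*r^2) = (n - 3*r)/(n + 2*r)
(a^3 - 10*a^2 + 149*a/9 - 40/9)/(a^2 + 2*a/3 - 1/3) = (3*a^2 - 29*a + 40)/(3*(a + 1))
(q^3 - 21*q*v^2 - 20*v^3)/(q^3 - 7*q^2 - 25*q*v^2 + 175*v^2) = (q^2 + 5*q*v + 4*v^2)/(q^2 + 5*q*v - 7*q - 35*v)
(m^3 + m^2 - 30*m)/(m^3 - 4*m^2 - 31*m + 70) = m*(m^2 + m - 30)/(m^3 - 4*m^2 - 31*m + 70)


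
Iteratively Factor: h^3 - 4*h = (h - 2)*(h^2 + 2*h) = h*(h - 2)*(h + 2)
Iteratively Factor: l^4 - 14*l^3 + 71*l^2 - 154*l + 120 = (l - 3)*(l^3 - 11*l^2 + 38*l - 40) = (l - 5)*(l - 3)*(l^2 - 6*l + 8) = (l - 5)*(l - 4)*(l - 3)*(l - 2)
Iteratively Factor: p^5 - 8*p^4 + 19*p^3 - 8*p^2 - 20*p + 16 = (p - 1)*(p^4 - 7*p^3 + 12*p^2 + 4*p - 16) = (p - 2)*(p - 1)*(p^3 - 5*p^2 + 2*p + 8) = (p - 2)*(p - 1)*(p + 1)*(p^2 - 6*p + 8) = (p - 2)^2*(p - 1)*(p + 1)*(p - 4)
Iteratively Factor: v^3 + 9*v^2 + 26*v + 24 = (v + 4)*(v^2 + 5*v + 6) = (v + 3)*(v + 4)*(v + 2)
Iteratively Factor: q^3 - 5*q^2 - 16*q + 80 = (q + 4)*(q^2 - 9*q + 20) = (q - 5)*(q + 4)*(q - 4)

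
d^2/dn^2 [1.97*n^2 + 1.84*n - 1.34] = 3.94000000000000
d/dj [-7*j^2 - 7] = -14*j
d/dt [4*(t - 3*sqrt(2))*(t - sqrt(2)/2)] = 8*t - 14*sqrt(2)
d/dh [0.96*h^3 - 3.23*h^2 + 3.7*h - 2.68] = 2.88*h^2 - 6.46*h + 3.7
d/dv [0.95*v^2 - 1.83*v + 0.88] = 1.9*v - 1.83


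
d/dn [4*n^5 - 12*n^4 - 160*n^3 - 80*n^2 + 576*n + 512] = 20*n^4 - 48*n^3 - 480*n^2 - 160*n + 576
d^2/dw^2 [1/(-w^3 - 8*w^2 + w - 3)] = 2*((3*w + 8)*(w^3 + 8*w^2 - w + 3) - (3*w^2 + 16*w - 1)^2)/(w^3 + 8*w^2 - w + 3)^3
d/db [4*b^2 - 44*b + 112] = 8*b - 44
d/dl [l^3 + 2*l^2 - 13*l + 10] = 3*l^2 + 4*l - 13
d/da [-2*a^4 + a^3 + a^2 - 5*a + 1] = -8*a^3 + 3*a^2 + 2*a - 5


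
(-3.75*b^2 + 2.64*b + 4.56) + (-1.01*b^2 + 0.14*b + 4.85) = -4.76*b^2 + 2.78*b + 9.41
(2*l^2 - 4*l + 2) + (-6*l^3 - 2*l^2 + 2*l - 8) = -6*l^3 - 2*l - 6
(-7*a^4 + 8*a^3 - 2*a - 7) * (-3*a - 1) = 21*a^5 - 17*a^4 - 8*a^3 + 6*a^2 + 23*a + 7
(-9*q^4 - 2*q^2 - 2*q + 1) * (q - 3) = -9*q^5 + 27*q^4 - 2*q^3 + 4*q^2 + 7*q - 3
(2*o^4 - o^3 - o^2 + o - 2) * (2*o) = 4*o^5 - 2*o^4 - 2*o^3 + 2*o^2 - 4*o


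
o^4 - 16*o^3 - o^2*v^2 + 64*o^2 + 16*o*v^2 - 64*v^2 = (o - 8)^2*(o - v)*(o + v)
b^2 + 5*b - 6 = (b - 1)*(b + 6)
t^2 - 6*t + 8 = (t - 4)*(t - 2)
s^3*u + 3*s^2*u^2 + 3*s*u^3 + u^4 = u*(s + u)^3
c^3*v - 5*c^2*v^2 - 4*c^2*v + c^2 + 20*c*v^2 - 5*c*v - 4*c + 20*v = (c - 4)*(c - 5*v)*(c*v + 1)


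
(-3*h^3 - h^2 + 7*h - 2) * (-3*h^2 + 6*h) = 9*h^5 - 15*h^4 - 27*h^3 + 48*h^2 - 12*h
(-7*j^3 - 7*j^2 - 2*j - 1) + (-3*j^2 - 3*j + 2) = -7*j^3 - 10*j^2 - 5*j + 1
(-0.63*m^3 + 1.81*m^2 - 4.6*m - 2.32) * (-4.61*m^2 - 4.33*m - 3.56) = 2.9043*m^5 - 5.6162*m^4 + 15.6115*m^3 + 24.1696*m^2 + 26.4216*m + 8.2592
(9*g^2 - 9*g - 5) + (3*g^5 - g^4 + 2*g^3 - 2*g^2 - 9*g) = 3*g^5 - g^4 + 2*g^3 + 7*g^2 - 18*g - 5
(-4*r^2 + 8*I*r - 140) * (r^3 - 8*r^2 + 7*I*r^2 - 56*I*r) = -4*r^5 + 32*r^4 - 20*I*r^4 - 196*r^3 + 160*I*r^3 + 1568*r^2 - 980*I*r^2 + 7840*I*r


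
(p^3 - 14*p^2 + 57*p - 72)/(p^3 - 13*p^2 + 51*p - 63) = (p - 8)/(p - 7)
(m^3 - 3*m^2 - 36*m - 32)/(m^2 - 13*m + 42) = (m^3 - 3*m^2 - 36*m - 32)/(m^2 - 13*m + 42)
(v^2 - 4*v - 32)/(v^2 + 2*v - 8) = (v - 8)/(v - 2)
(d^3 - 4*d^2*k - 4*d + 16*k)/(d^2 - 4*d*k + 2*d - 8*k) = d - 2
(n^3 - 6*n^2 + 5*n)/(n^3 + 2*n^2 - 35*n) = (n - 1)/(n + 7)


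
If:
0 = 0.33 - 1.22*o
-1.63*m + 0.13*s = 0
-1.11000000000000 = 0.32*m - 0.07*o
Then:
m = -3.41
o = 0.27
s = -42.75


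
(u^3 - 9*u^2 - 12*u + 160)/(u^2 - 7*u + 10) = (u^2 - 4*u - 32)/(u - 2)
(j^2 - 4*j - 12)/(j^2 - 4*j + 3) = (j^2 - 4*j - 12)/(j^2 - 4*j + 3)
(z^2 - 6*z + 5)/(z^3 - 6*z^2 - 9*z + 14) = (z - 5)/(z^2 - 5*z - 14)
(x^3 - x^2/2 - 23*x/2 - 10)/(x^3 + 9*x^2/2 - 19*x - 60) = (x + 1)/(x + 6)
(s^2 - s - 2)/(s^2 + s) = (s - 2)/s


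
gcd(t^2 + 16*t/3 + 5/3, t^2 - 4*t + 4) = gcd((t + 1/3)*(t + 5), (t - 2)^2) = 1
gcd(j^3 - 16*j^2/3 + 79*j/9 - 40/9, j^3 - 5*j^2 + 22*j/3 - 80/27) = j^2 - 13*j/3 + 40/9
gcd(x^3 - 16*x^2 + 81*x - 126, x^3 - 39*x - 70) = x - 7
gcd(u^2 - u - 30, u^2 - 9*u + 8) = 1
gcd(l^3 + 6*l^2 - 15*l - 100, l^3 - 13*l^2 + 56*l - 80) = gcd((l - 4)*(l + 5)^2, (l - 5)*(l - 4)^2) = l - 4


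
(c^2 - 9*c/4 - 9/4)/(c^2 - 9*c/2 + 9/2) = (4*c + 3)/(2*(2*c - 3))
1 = 1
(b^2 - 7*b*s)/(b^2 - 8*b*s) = (b - 7*s)/(b - 8*s)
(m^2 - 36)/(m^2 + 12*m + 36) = (m - 6)/(m + 6)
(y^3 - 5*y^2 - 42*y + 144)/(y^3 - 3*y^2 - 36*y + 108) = (y - 8)/(y - 6)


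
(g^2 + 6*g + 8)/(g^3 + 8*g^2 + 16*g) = (g + 2)/(g*(g + 4))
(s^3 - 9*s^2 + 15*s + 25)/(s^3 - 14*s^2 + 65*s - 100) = (s + 1)/(s - 4)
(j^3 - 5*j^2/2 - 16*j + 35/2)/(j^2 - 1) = (2*j^2 - 3*j - 35)/(2*(j + 1))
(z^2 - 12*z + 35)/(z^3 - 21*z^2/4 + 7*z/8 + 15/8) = 8*(z - 7)/(8*z^2 - 2*z - 3)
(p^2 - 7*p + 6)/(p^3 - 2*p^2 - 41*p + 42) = (p - 6)/(p^2 - p - 42)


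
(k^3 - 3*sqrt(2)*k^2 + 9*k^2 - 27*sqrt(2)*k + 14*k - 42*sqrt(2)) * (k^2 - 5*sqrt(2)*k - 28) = k^5 - 8*sqrt(2)*k^4 + 9*k^4 - 72*sqrt(2)*k^3 + 16*k^3 - 28*sqrt(2)*k^2 + 18*k^2 + 28*k + 756*sqrt(2)*k + 1176*sqrt(2)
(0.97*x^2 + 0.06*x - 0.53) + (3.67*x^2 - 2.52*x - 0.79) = 4.64*x^2 - 2.46*x - 1.32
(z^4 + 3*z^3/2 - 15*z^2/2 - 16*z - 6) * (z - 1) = z^5 + z^4/2 - 9*z^3 - 17*z^2/2 + 10*z + 6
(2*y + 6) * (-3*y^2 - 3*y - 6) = -6*y^3 - 24*y^2 - 30*y - 36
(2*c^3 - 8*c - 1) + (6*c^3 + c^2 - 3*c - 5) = 8*c^3 + c^2 - 11*c - 6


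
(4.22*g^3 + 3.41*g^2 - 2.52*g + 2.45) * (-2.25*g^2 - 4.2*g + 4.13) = -9.495*g^5 - 25.3965*g^4 + 8.7766*g^3 + 19.1548*g^2 - 20.6976*g + 10.1185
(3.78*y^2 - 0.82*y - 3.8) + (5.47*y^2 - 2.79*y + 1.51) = 9.25*y^2 - 3.61*y - 2.29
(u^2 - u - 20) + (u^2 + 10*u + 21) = 2*u^2 + 9*u + 1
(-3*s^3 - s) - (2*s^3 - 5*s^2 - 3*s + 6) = -5*s^3 + 5*s^2 + 2*s - 6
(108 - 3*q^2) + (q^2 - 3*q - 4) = -2*q^2 - 3*q + 104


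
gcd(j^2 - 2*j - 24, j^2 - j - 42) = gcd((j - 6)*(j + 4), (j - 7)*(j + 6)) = 1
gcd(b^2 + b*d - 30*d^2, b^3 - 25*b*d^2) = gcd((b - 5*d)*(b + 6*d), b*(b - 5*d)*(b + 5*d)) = b - 5*d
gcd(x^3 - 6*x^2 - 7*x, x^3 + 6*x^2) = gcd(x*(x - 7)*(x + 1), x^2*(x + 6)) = x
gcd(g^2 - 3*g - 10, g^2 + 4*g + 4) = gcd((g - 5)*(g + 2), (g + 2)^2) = g + 2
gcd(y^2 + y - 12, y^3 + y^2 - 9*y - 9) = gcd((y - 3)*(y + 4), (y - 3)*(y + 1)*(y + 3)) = y - 3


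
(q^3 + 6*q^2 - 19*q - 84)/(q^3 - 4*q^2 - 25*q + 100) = (q^2 + 10*q + 21)/(q^2 - 25)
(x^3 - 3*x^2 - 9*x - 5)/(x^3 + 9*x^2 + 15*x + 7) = (x - 5)/(x + 7)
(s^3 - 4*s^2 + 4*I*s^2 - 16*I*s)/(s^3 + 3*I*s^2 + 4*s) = (s - 4)/(s - I)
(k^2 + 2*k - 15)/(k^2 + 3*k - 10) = (k - 3)/(k - 2)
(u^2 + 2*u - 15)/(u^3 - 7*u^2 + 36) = (u + 5)/(u^2 - 4*u - 12)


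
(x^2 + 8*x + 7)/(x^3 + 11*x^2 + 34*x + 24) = (x + 7)/(x^2 + 10*x + 24)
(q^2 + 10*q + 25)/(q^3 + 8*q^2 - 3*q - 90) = (q + 5)/(q^2 + 3*q - 18)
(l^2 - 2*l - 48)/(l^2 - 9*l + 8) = (l + 6)/(l - 1)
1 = 1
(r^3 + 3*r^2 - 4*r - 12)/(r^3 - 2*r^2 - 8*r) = (r^2 + r - 6)/(r*(r - 4))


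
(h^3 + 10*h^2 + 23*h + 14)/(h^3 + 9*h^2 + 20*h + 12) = (h + 7)/(h + 6)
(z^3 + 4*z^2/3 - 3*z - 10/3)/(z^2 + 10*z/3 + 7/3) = (3*z^2 + z - 10)/(3*z + 7)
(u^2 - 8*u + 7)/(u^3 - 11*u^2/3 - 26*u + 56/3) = 3*(u - 1)/(3*u^2 + 10*u - 8)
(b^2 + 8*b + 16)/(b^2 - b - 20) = (b + 4)/(b - 5)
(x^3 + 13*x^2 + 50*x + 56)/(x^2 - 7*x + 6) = (x^3 + 13*x^2 + 50*x + 56)/(x^2 - 7*x + 6)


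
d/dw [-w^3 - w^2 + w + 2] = -3*w^2 - 2*w + 1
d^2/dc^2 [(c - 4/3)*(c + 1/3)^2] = 6*c - 4/3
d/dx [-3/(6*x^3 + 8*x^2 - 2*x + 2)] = 3*(9*x^2 + 8*x - 1)/(2*(3*x^3 + 4*x^2 - x + 1)^2)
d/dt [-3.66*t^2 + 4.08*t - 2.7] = 4.08 - 7.32*t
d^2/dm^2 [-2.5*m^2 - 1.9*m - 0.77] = -5.00000000000000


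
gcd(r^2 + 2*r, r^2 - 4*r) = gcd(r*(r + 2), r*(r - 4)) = r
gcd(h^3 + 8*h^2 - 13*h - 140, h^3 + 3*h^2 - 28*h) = h^2 + 3*h - 28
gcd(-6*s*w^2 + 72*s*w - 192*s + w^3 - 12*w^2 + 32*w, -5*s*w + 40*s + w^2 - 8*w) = w - 8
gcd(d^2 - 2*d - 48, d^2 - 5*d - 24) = d - 8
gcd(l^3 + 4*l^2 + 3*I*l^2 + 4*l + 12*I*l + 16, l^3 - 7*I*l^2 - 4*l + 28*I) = 1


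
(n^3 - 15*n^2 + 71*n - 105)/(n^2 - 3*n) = n - 12 + 35/n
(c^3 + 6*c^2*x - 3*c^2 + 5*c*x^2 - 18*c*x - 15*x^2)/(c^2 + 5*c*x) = c + x - 3 - 3*x/c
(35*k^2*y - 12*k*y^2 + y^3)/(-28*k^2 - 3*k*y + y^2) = y*(-5*k + y)/(4*k + y)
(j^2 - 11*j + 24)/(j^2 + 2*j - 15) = (j - 8)/(j + 5)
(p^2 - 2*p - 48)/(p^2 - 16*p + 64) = (p + 6)/(p - 8)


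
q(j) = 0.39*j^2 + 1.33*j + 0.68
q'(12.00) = 10.69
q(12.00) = 72.80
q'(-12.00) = -8.03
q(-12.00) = 40.88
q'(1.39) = 2.41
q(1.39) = 3.28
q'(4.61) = 4.93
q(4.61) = 15.10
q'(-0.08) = 1.27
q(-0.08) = 0.58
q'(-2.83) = -0.88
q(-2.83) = 0.04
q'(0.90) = 2.03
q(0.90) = 2.19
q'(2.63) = 3.38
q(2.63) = 6.88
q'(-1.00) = 0.55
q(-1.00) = -0.26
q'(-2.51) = -0.63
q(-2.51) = -0.20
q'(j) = 0.78*j + 1.33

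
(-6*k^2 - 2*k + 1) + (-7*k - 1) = -6*k^2 - 9*k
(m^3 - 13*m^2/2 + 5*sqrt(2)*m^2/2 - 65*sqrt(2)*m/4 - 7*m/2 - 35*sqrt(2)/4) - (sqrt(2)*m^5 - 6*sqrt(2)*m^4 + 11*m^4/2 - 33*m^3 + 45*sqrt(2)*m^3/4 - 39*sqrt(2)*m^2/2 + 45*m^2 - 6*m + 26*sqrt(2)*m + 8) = -sqrt(2)*m^5 - 11*m^4/2 + 6*sqrt(2)*m^4 - 45*sqrt(2)*m^3/4 + 34*m^3 - 103*m^2/2 + 22*sqrt(2)*m^2 - 169*sqrt(2)*m/4 + 5*m/2 - 35*sqrt(2)/4 - 8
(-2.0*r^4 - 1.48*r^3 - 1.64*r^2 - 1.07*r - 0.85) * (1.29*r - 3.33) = -2.58*r^5 + 4.7508*r^4 + 2.8128*r^3 + 4.0809*r^2 + 2.4666*r + 2.8305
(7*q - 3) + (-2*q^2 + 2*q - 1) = -2*q^2 + 9*q - 4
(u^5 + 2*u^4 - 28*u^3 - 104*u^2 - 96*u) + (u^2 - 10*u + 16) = u^5 + 2*u^4 - 28*u^3 - 103*u^2 - 106*u + 16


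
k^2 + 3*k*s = k*(k + 3*s)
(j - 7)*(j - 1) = j^2 - 8*j + 7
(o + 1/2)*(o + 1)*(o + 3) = o^3 + 9*o^2/2 + 5*o + 3/2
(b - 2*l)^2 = b^2 - 4*b*l + 4*l^2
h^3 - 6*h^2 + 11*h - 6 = (h - 3)*(h - 2)*(h - 1)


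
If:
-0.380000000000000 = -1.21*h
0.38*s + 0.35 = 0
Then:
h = 0.31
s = -0.92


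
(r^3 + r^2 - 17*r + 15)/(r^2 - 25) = (r^2 - 4*r + 3)/(r - 5)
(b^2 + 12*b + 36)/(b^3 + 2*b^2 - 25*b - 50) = (b^2 + 12*b + 36)/(b^3 + 2*b^2 - 25*b - 50)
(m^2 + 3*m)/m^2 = (m + 3)/m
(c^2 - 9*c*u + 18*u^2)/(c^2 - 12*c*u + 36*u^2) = (-c + 3*u)/(-c + 6*u)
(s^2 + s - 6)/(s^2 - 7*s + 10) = (s + 3)/(s - 5)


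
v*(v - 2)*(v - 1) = v^3 - 3*v^2 + 2*v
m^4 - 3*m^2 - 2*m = m*(m - 2)*(m + 1)^2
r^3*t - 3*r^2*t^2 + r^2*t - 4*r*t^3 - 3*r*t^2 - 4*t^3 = (r - 4*t)*(r + t)*(r*t + t)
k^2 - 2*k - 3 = (k - 3)*(k + 1)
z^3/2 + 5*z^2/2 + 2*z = z*(z/2 + 1/2)*(z + 4)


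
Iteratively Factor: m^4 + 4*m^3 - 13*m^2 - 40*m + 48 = (m + 4)*(m^3 - 13*m + 12) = (m - 1)*(m + 4)*(m^2 + m - 12) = (m - 3)*(m - 1)*(m + 4)*(m + 4)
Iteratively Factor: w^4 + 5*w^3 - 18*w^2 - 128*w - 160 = (w - 5)*(w^3 + 10*w^2 + 32*w + 32) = (w - 5)*(w + 2)*(w^2 + 8*w + 16) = (w - 5)*(w + 2)*(w + 4)*(w + 4)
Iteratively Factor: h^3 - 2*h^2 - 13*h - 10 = (h - 5)*(h^2 + 3*h + 2) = (h - 5)*(h + 2)*(h + 1)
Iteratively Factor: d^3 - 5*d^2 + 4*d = (d - 1)*(d^2 - 4*d) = d*(d - 1)*(d - 4)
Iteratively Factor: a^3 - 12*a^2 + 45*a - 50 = (a - 2)*(a^2 - 10*a + 25) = (a - 5)*(a - 2)*(a - 5)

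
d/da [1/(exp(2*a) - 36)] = -2*exp(2*a)/(exp(2*a) - 36)^2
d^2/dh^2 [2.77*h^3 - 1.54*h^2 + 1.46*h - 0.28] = 16.62*h - 3.08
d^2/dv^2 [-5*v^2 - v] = -10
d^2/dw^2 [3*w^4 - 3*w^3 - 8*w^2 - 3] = 36*w^2 - 18*w - 16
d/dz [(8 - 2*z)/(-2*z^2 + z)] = 4*(-z^2 + 8*z - 2)/(z^2*(4*z^2 - 4*z + 1))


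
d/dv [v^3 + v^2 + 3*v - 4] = 3*v^2 + 2*v + 3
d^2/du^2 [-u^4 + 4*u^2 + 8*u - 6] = 8 - 12*u^2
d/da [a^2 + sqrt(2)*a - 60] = 2*a + sqrt(2)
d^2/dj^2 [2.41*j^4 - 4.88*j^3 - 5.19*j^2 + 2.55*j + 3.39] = 28.92*j^2 - 29.28*j - 10.38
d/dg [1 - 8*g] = -8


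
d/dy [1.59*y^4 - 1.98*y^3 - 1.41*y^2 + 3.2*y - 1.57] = 6.36*y^3 - 5.94*y^2 - 2.82*y + 3.2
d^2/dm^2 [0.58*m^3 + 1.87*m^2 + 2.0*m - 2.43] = 3.48*m + 3.74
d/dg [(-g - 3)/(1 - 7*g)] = -22/(7*g - 1)^2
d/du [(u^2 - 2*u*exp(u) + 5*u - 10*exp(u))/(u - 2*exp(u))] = 1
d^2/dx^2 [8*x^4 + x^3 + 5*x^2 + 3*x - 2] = 96*x^2 + 6*x + 10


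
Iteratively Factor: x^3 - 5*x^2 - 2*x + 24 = (x - 4)*(x^2 - x - 6) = (x - 4)*(x + 2)*(x - 3)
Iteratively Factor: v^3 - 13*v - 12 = (v + 3)*(v^2 - 3*v - 4) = (v + 1)*(v + 3)*(v - 4)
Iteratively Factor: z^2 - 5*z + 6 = (z - 3)*(z - 2)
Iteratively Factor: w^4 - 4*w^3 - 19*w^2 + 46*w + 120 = (w + 2)*(w^3 - 6*w^2 - 7*w + 60) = (w + 2)*(w + 3)*(w^2 - 9*w + 20) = (w - 4)*(w + 2)*(w + 3)*(w - 5)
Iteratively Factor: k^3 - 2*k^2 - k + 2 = (k - 1)*(k^2 - k - 2) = (k - 1)*(k + 1)*(k - 2)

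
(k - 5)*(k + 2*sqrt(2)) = k^2 - 5*k + 2*sqrt(2)*k - 10*sqrt(2)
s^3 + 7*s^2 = s^2*(s + 7)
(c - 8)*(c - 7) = c^2 - 15*c + 56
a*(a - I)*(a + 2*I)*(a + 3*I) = a^4 + 4*I*a^3 - a^2 + 6*I*a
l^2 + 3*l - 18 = (l - 3)*(l + 6)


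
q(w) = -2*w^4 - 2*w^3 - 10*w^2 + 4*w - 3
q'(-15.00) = 25954.00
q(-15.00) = -96813.00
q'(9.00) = -6494.00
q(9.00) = -15357.00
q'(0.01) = 3.80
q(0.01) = -2.96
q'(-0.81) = 20.51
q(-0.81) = -12.60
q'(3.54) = -496.88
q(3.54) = -516.96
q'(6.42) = -2488.57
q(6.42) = -4316.29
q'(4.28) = -818.73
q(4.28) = -997.00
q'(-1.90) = 75.21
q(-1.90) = -59.05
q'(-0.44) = 12.32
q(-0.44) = -6.60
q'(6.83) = -2961.39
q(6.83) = -5431.63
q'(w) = -8*w^3 - 6*w^2 - 20*w + 4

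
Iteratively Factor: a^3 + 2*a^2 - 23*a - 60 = (a + 3)*(a^2 - a - 20) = (a - 5)*(a + 3)*(a + 4)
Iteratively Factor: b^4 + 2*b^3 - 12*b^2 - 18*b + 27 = (b + 3)*(b^3 - b^2 - 9*b + 9) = (b - 3)*(b + 3)*(b^2 + 2*b - 3) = (b - 3)*(b + 3)^2*(b - 1)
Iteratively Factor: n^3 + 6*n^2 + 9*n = (n + 3)*(n^2 + 3*n) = n*(n + 3)*(n + 3)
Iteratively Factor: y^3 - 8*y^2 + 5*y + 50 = (y + 2)*(y^2 - 10*y + 25) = (y - 5)*(y + 2)*(y - 5)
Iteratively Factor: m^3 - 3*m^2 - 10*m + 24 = (m - 4)*(m^2 + m - 6) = (m - 4)*(m - 2)*(m + 3)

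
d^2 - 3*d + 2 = (d - 2)*(d - 1)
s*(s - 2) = s^2 - 2*s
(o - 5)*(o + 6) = o^2 + o - 30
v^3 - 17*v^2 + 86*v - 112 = (v - 8)*(v - 7)*(v - 2)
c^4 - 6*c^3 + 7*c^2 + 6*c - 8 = (c - 4)*(c - 2)*(c - 1)*(c + 1)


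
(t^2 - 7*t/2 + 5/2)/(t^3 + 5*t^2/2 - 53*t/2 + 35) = (t - 1)/(t^2 + 5*t - 14)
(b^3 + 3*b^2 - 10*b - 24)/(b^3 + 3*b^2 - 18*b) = (b^2 + 6*b + 8)/(b*(b + 6))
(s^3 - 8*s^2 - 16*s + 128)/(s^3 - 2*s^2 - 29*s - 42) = (-s^3 + 8*s^2 + 16*s - 128)/(-s^3 + 2*s^2 + 29*s + 42)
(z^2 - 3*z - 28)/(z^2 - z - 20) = (z - 7)/(z - 5)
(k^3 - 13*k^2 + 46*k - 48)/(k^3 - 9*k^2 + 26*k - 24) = (k - 8)/(k - 4)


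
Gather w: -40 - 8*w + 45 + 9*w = w + 5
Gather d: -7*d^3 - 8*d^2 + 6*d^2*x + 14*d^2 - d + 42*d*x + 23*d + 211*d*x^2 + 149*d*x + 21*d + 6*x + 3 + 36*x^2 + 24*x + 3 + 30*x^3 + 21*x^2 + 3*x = -7*d^3 + d^2*(6*x + 6) + d*(211*x^2 + 191*x + 43) + 30*x^3 + 57*x^2 + 33*x + 6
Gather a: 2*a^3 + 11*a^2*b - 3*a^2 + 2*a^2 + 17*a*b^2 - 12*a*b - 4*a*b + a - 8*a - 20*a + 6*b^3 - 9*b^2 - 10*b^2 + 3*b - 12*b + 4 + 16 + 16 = 2*a^3 + a^2*(11*b - 1) + a*(17*b^2 - 16*b - 27) + 6*b^3 - 19*b^2 - 9*b + 36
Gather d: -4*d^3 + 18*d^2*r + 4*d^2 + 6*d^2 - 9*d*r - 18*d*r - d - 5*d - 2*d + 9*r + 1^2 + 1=-4*d^3 + d^2*(18*r + 10) + d*(-27*r - 8) + 9*r + 2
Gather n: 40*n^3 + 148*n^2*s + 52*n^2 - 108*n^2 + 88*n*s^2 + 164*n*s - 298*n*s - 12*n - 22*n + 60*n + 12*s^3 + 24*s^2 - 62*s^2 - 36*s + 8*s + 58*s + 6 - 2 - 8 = 40*n^3 + n^2*(148*s - 56) + n*(88*s^2 - 134*s + 26) + 12*s^3 - 38*s^2 + 30*s - 4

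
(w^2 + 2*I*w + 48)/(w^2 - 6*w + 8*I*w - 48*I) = (w - 6*I)/(w - 6)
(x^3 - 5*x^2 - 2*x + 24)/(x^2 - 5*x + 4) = (x^2 - x - 6)/(x - 1)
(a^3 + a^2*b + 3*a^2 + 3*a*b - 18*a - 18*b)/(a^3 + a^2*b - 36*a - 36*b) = (a - 3)/(a - 6)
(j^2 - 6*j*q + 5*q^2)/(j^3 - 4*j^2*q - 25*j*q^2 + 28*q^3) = (-j + 5*q)/(-j^2 + 3*j*q + 28*q^2)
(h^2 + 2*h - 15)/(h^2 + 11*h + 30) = (h - 3)/(h + 6)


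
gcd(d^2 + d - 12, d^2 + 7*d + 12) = d + 4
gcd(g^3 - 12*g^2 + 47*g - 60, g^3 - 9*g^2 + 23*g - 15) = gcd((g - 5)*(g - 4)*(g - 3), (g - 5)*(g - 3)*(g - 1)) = g^2 - 8*g + 15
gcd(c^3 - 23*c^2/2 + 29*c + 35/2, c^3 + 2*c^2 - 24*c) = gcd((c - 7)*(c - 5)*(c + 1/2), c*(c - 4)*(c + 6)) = 1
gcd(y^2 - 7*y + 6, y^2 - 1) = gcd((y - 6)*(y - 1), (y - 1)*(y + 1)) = y - 1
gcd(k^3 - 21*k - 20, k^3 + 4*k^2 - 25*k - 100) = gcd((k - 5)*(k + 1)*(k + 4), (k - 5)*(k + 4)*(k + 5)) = k^2 - k - 20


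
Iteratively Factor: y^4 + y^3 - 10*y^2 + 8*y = (y)*(y^3 + y^2 - 10*y + 8) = y*(y + 4)*(y^2 - 3*y + 2) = y*(y - 1)*(y + 4)*(y - 2)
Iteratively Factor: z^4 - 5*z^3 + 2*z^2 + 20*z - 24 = (z - 3)*(z^3 - 2*z^2 - 4*z + 8) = (z - 3)*(z + 2)*(z^2 - 4*z + 4) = (z - 3)*(z - 2)*(z + 2)*(z - 2)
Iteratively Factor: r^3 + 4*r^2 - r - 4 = (r - 1)*(r^2 + 5*r + 4) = (r - 1)*(r + 1)*(r + 4)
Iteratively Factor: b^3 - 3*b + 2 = (b + 2)*(b^2 - 2*b + 1) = (b - 1)*(b + 2)*(b - 1)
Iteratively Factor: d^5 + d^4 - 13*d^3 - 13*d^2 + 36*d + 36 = (d - 3)*(d^4 + 4*d^3 - d^2 - 16*d - 12) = (d - 3)*(d + 2)*(d^3 + 2*d^2 - 5*d - 6) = (d - 3)*(d + 2)*(d + 3)*(d^2 - d - 2) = (d - 3)*(d - 2)*(d + 2)*(d + 3)*(d + 1)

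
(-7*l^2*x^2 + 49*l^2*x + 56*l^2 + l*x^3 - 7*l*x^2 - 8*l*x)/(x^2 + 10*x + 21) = l*(-7*l*x^2 + 49*l*x + 56*l + x^3 - 7*x^2 - 8*x)/(x^2 + 10*x + 21)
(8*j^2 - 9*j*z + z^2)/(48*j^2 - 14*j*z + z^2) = (-j + z)/(-6*j + z)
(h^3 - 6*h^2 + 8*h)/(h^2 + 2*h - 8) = h*(h - 4)/(h + 4)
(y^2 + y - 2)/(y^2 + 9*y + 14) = (y - 1)/(y + 7)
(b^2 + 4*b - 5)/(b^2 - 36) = (b^2 + 4*b - 5)/(b^2 - 36)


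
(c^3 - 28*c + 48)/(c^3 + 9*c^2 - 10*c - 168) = (c - 2)/(c + 7)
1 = 1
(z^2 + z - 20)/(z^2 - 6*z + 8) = (z + 5)/(z - 2)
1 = 1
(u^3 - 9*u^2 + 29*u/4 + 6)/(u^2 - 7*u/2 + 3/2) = (4*u^3 - 36*u^2 + 29*u + 24)/(2*(2*u^2 - 7*u + 3))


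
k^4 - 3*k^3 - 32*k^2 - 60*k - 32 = (k - 8)*(k + 1)*(k + 2)^2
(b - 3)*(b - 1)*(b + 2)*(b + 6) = b^4 + 4*b^3 - 17*b^2 - 24*b + 36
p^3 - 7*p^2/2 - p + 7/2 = (p - 7/2)*(p - 1)*(p + 1)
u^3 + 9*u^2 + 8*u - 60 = (u - 2)*(u + 5)*(u + 6)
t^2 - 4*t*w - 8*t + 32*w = (t - 8)*(t - 4*w)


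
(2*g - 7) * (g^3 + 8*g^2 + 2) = 2*g^4 + 9*g^3 - 56*g^2 + 4*g - 14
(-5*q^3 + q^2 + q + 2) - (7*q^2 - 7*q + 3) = -5*q^3 - 6*q^2 + 8*q - 1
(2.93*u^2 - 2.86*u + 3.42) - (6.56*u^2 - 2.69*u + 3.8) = -3.63*u^2 - 0.17*u - 0.38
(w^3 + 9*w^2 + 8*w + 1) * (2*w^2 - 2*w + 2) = 2*w^5 + 16*w^4 + 4*w^2 + 14*w + 2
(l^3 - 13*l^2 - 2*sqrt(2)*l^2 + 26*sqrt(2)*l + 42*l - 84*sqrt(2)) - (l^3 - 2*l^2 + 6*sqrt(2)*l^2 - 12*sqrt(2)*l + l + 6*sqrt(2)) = -8*sqrt(2)*l^2 - 11*l^2 + 41*l + 38*sqrt(2)*l - 90*sqrt(2)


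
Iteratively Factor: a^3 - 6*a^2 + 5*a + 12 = (a - 3)*(a^2 - 3*a - 4) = (a - 4)*(a - 3)*(a + 1)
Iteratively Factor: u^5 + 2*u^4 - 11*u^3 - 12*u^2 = (u)*(u^4 + 2*u^3 - 11*u^2 - 12*u) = u^2*(u^3 + 2*u^2 - 11*u - 12) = u^2*(u + 4)*(u^2 - 2*u - 3) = u^2*(u + 1)*(u + 4)*(u - 3)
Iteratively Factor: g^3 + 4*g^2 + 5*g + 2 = (g + 1)*(g^2 + 3*g + 2) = (g + 1)*(g + 2)*(g + 1)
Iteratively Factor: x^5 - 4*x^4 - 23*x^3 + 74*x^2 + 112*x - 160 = (x - 4)*(x^4 - 23*x^2 - 18*x + 40) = (x - 5)*(x - 4)*(x^3 + 5*x^2 + 2*x - 8) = (x - 5)*(x - 4)*(x + 4)*(x^2 + x - 2) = (x - 5)*(x - 4)*(x - 1)*(x + 4)*(x + 2)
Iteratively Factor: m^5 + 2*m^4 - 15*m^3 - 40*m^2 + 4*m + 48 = (m - 4)*(m^4 + 6*m^3 + 9*m^2 - 4*m - 12) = (m - 4)*(m + 2)*(m^3 + 4*m^2 + m - 6) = (m - 4)*(m + 2)*(m + 3)*(m^2 + m - 2) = (m - 4)*(m - 1)*(m + 2)*(m + 3)*(m + 2)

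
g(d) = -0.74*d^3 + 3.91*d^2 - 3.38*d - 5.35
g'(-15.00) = -620.18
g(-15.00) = 3422.60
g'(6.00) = -36.38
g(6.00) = -44.71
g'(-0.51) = -7.95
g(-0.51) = -2.51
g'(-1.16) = -15.44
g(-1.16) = 4.99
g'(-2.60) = -38.72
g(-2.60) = 42.88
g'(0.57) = 0.36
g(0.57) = -6.14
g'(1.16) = 2.70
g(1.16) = -5.16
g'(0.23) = -1.70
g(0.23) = -5.93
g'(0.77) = 1.33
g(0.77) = -5.97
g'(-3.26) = -52.47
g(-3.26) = 72.86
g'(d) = -2.22*d^2 + 7.82*d - 3.38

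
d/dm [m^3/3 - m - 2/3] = m^2 - 1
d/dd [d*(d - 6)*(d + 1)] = 3*d^2 - 10*d - 6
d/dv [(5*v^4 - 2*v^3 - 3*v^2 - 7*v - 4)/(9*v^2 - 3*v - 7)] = (90*v^5 - 63*v^4 - 128*v^3 + 114*v^2 + 114*v + 37)/(81*v^4 - 54*v^3 - 117*v^2 + 42*v + 49)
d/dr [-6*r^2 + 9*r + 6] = 9 - 12*r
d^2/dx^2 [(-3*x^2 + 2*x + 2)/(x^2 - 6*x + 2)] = 16*(-2*x^3 + 3*x^2 - 6*x + 10)/(x^6 - 18*x^5 + 114*x^4 - 288*x^3 + 228*x^2 - 72*x + 8)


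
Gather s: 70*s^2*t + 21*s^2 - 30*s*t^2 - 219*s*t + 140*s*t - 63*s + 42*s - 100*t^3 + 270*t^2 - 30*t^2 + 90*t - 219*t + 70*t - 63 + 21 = s^2*(70*t + 21) + s*(-30*t^2 - 79*t - 21) - 100*t^3 + 240*t^2 - 59*t - 42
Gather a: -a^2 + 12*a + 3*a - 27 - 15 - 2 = -a^2 + 15*a - 44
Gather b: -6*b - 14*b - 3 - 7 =-20*b - 10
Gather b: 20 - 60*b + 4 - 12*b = 24 - 72*b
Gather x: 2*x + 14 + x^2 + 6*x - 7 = x^2 + 8*x + 7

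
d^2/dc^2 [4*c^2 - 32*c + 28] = 8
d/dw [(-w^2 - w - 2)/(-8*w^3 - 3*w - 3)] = ((2*w + 1)*(8*w^3 + 3*w + 3) - 3*(8*w^2 + 1)*(w^2 + w + 2))/(8*w^3 + 3*w + 3)^2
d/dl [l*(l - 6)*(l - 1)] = 3*l^2 - 14*l + 6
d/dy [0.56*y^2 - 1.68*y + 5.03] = 1.12*y - 1.68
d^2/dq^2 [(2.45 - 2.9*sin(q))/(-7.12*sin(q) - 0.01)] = 0.00277051189484928*(124.40776*sin(q)^2 - 0.17473*sin(q) - 248.81552)/(1.0*sin(q) + 0.00140449438202247)^3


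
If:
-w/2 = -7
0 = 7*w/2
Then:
No Solution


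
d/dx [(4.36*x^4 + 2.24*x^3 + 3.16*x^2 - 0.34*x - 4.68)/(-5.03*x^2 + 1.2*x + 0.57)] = (-43.8616*x^5 + 4.4288*x^4 + 15.3168*x^3 + 5.9122*x^2 - 43.4784*x + 5.4222)/(25.3009*x^4 - 12.072*x^3 - 4.2942*x^2 + 1.368*x + 0.3249)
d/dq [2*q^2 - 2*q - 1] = 4*q - 2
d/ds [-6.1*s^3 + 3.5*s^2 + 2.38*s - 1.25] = -18.3*s^2 + 7.0*s + 2.38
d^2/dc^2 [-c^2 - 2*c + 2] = -2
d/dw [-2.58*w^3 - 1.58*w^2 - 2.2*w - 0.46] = -7.74*w^2 - 3.16*w - 2.2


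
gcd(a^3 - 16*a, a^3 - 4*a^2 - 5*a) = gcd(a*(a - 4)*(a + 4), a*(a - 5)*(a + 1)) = a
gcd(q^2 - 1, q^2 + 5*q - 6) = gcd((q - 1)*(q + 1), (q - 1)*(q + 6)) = q - 1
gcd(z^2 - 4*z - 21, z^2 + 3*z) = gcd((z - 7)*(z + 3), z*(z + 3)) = z + 3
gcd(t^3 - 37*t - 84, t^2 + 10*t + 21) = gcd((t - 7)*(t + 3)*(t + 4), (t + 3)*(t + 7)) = t + 3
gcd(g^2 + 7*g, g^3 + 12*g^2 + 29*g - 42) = g + 7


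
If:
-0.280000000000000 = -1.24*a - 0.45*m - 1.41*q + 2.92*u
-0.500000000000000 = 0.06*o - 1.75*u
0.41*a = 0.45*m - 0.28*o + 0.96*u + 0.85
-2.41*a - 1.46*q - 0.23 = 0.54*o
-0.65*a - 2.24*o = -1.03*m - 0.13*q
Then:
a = -2.73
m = -5.88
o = -1.62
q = 4.96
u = 0.23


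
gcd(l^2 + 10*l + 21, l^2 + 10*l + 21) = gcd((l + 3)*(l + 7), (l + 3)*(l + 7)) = l^2 + 10*l + 21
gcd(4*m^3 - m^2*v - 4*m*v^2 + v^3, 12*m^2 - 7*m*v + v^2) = -4*m + v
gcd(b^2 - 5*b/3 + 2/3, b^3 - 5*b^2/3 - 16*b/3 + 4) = b - 2/3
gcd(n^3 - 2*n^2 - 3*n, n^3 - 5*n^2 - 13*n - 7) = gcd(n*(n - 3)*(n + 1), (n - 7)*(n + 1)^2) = n + 1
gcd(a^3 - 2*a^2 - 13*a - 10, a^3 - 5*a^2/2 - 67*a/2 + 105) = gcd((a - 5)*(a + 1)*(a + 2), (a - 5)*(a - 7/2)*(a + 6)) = a - 5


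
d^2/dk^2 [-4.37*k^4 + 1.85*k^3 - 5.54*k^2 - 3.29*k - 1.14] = -52.44*k^2 + 11.1*k - 11.08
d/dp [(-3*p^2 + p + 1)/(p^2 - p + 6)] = (2*p^2 - 38*p + 7)/(p^4 - 2*p^3 + 13*p^2 - 12*p + 36)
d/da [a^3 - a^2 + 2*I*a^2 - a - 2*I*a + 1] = 3*a^2 + a*(-2 + 4*I) - 1 - 2*I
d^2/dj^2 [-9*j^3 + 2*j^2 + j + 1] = 4 - 54*j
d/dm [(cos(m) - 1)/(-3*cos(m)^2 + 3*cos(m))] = -sin(m)/(3*cos(m)^2)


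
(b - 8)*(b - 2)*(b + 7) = b^3 - 3*b^2 - 54*b + 112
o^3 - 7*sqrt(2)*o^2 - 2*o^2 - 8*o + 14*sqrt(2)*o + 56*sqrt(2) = (o - 4)*(o + 2)*(o - 7*sqrt(2))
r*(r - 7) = r^2 - 7*r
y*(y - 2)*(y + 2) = y^3 - 4*y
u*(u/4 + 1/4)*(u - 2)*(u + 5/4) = u^4/4 + u^3/16 - 13*u^2/16 - 5*u/8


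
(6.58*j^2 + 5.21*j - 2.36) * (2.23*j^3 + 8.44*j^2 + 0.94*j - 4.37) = 14.6734*j^5 + 67.1535*j^4 + 44.8948*j^3 - 43.7756*j^2 - 24.9861*j + 10.3132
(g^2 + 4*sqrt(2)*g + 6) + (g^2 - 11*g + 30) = 2*g^2 - 11*g + 4*sqrt(2)*g + 36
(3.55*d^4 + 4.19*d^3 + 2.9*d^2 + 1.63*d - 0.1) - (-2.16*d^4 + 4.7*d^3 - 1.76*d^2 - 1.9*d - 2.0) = 5.71*d^4 - 0.51*d^3 + 4.66*d^2 + 3.53*d + 1.9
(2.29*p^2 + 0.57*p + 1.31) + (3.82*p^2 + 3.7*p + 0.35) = 6.11*p^2 + 4.27*p + 1.66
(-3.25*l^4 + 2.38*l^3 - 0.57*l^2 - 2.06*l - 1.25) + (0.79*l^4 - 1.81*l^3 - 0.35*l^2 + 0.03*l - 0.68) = -2.46*l^4 + 0.57*l^3 - 0.92*l^2 - 2.03*l - 1.93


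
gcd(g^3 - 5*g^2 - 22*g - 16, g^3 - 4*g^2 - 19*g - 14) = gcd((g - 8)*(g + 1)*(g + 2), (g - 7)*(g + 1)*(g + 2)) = g^2 + 3*g + 2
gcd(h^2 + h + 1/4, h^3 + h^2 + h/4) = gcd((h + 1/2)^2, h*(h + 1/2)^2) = h^2 + h + 1/4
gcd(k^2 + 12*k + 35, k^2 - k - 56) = k + 7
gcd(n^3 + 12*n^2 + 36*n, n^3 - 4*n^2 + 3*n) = n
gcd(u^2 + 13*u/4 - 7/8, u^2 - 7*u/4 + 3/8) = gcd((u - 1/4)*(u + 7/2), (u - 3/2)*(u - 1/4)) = u - 1/4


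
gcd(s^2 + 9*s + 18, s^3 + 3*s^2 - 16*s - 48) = s + 3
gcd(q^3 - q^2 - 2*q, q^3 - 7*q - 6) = q + 1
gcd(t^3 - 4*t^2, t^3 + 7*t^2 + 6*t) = t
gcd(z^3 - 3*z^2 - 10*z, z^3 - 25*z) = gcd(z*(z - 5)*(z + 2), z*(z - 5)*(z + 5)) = z^2 - 5*z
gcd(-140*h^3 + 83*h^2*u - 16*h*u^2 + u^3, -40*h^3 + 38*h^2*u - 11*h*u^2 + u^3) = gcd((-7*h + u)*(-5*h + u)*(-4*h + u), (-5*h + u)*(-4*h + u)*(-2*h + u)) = 20*h^2 - 9*h*u + u^2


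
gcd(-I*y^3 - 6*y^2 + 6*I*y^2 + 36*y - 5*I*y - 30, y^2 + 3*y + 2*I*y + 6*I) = 1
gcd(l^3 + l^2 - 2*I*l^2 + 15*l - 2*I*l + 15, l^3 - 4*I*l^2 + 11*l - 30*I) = l^2 - 2*I*l + 15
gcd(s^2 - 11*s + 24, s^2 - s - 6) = s - 3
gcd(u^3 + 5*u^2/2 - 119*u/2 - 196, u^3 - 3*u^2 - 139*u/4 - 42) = u^2 - 9*u/2 - 28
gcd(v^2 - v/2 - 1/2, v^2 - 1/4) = v + 1/2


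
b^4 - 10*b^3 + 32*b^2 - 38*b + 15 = (b - 5)*(b - 3)*(b - 1)^2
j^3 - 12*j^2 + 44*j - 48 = (j - 6)*(j - 4)*(j - 2)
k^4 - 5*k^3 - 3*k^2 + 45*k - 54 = (k - 3)^2*(k - 2)*(k + 3)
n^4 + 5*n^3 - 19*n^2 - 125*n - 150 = (n - 5)*(n + 2)*(n + 3)*(n + 5)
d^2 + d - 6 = (d - 2)*(d + 3)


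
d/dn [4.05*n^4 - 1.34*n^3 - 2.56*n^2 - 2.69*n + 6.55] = 16.2*n^3 - 4.02*n^2 - 5.12*n - 2.69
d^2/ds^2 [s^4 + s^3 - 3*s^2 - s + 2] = 12*s^2 + 6*s - 6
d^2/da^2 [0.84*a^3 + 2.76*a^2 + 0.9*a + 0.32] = 5.04*a + 5.52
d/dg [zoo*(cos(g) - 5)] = zoo*sin(g)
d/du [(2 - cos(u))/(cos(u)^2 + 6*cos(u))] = (-sin(u) + 12*sin(u)/cos(u)^2 + 4*tan(u))/(cos(u) + 6)^2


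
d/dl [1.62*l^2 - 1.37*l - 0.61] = 3.24*l - 1.37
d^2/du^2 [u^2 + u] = 2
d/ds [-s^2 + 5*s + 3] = 5 - 2*s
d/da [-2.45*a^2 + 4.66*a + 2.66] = 4.66 - 4.9*a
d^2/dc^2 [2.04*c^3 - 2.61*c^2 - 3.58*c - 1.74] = 12.24*c - 5.22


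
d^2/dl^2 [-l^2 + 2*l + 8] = -2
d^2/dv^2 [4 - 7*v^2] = -14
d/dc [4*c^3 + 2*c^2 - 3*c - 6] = 12*c^2 + 4*c - 3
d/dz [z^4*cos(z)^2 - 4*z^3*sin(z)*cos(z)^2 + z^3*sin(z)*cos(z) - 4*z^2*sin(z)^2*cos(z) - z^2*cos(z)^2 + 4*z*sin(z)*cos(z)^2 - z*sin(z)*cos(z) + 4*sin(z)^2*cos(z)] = -z^4*sin(2*z) - z^3*cos(z) + 3*z^3*cos(2*z) - 3*z^3*cos(3*z) + 2*z^3 - 2*z^2*sin(z) + 5*z^2*sin(2*z)/2 - 6*z^2*sin(3*z) - z*cos(z) - 2*z*cos(2*z) + 5*z*cos(3*z) - z - sin(2*z)/2 + 4*sin(3*z)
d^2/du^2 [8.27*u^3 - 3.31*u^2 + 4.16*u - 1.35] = 49.62*u - 6.62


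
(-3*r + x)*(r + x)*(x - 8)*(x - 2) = -3*r^2*x^2 + 30*r^2*x - 48*r^2 - 2*r*x^3 + 20*r*x^2 - 32*r*x + x^4 - 10*x^3 + 16*x^2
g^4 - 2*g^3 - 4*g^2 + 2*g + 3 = (g - 3)*(g - 1)*(g + 1)^2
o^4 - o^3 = o^3*(o - 1)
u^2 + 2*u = u*(u + 2)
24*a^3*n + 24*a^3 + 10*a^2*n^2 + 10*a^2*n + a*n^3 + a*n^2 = (4*a + n)*(6*a + n)*(a*n + a)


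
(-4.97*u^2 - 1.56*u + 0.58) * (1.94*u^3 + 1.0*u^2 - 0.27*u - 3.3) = -9.6418*u^5 - 7.9964*u^4 + 0.9071*u^3 + 17.4022*u^2 + 4.9914*u - 1.914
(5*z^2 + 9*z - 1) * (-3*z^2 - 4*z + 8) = -15*z^4 - 47*z^3 + 7*z^2 + 76*z - 8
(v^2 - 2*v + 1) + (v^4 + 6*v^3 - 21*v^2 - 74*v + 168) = v^4 + 6*v^3 - 20*v^2 - 76*v + 169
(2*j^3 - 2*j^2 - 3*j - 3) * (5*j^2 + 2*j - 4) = 10*j^5 - 6*j^4 - 27*j^3 - 13*j^2 + 6*j + 12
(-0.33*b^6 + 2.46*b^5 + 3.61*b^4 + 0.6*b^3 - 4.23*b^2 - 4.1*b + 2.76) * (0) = 0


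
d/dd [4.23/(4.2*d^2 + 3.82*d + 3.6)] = (-35.532*d - 16.1586)/(4.2*d^2 + 3.82*d + 3.6)^2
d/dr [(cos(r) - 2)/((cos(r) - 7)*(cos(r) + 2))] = (cos(r)^2 - 4*cos(r) + 24)*sin(r)/((cos(r) - 7)^2*(cos(r) + 2)^2)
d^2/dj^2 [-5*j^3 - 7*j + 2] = -30*j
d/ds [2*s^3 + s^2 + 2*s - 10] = 6*s^2 + 2*s + 2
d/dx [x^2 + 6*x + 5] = 2*x + 6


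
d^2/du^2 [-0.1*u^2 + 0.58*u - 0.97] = -0.200000000000000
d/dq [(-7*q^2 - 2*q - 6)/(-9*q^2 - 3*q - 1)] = (3*q^2 - 94*q - 16)/(81*q^4 + 54*q^3 + 27*q^2 + 6*q + 1)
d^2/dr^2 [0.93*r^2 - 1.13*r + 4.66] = 1.86000000000000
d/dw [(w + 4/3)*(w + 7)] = 2*w + 25/3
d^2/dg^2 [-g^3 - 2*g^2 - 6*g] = -6*g - 4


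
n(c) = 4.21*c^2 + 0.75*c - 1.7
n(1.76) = 12.66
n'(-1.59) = -12.64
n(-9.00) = 332.56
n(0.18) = -1.43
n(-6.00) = 145.36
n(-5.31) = 113.02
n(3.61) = 55.87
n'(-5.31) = -43.96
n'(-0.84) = -6.32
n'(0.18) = 2.27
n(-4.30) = 72.92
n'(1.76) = 15.57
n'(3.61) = 31.15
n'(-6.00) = -49.77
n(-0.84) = 0.64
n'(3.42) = 29.55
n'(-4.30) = -35.46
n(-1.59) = 7.75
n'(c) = 8.42*c + 0.75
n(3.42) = 50.11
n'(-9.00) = -75.03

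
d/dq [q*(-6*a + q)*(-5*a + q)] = 30*a^2 - 22*a*q + 3*q^2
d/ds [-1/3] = 0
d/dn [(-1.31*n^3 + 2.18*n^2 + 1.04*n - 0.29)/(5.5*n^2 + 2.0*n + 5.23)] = (-7.205*n^4 - 5.24*n^3 - 21.9139*n^2 + 25.9928*n + 6.0192)/(30.25*n^4 + 22.0*n^3 + 61.53*n^2 + 20.92*n + 27.3529)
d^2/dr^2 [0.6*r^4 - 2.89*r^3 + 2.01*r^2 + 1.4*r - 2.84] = 7.2*r^2 - 17.34*r + 4.02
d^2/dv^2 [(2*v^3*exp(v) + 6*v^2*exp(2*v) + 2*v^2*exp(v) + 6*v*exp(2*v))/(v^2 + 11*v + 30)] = 2*(v^7 + 12*v^6*exp(v) + 25*v^6 + 276*v^5*exp(v) + 269*v^5 + 2556*v^4*exp(v) + 1587*v^4 + 12072*v^3*exp(v) + 5382*v^3 + 30060*v^2*exp(v) + 10080*v^2 + 35820*v*exp(v) + 9000*v + 14220*exp(v) + 1800)*exp(v)/(v^6 + 33*v^5 + 453*v^4 + 3311*v^3 + 13590*v^2 + 29700*v + 27000)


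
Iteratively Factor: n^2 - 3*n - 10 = (n + 2)*(n - 5)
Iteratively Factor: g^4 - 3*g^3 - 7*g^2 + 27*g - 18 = (g - 1)*(g^3 - 2*g^2 - 9*g + 18) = (g - 2)*(g - 1)*(g^2 - 9) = (g - 3)*(g - 2)*(g - 1)*(g + 3)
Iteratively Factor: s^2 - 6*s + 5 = (s - 1)*(s - 5)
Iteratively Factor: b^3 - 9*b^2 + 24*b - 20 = (b - 2)*(b^2 - 7*b + 10) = (b - 2)^2*(b - 5)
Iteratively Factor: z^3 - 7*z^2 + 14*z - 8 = (z - 1)*(z^2 - 6*z + 8) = (z - 4)*(z - 1)*(z - 2)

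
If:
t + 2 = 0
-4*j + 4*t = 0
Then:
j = -2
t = -2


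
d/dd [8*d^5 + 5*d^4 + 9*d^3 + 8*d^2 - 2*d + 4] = 40*d^4 + 20*d^3 + 27*d^2 + 16*d - 2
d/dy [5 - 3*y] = -3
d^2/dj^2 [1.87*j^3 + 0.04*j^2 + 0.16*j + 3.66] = 11.22*j + 0.08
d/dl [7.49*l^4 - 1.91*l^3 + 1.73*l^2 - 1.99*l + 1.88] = 29.96*l^3 - 5.73*l^2 + 3.46*l - 1.99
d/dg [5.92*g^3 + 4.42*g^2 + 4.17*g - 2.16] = 17.76*g^2 + 8.84*g + 4.17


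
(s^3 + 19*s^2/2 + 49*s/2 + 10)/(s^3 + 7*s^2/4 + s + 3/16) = 8*(s^2 + 9*s + 20)/(8*s^2 + 10*s + 3)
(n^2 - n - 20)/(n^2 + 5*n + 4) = (n - 5)/(n + 1)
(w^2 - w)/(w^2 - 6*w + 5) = w/(w - 5)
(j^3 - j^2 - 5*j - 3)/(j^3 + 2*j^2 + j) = (j - 3)/j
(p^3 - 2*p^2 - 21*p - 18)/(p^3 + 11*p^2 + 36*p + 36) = (p^2 - 5*p - 6)/(p^2 + 8*p + 12)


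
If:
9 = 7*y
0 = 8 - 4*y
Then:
No Solution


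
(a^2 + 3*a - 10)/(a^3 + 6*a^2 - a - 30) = 1/(a + 3)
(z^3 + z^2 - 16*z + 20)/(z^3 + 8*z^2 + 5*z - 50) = (z - 2)/(z + 5)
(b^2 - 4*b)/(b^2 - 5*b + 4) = b/(b - 1)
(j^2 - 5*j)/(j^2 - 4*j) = (j - 5)/(j - 4)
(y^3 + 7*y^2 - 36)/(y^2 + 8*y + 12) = (y^2 + y - 6)/(y + 2)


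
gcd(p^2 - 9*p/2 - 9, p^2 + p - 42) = p - 6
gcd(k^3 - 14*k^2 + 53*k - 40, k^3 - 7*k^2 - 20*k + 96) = k - 8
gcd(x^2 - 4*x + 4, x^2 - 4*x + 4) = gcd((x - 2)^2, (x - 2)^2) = x^2 - 4*x + 4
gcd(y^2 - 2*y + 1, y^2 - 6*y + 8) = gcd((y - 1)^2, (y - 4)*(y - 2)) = 1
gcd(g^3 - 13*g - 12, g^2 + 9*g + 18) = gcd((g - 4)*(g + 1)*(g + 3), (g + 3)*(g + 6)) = g + 3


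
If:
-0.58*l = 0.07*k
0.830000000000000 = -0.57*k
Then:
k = -1.46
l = 0.18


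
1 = 1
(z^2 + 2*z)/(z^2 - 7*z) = (z + 2)/(z - 7)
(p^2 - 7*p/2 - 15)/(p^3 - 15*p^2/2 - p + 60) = 1/(p - 4)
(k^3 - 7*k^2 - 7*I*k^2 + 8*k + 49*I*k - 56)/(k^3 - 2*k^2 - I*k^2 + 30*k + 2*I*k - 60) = (k^3 - 7*k^2*(1 + I) + k*(8 + 49*I) - 56)/(k^3 - k^2*(2 + I) + 2*k*(15 + I) - 60)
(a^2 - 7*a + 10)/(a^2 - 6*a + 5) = (a - 2)/(a - 1)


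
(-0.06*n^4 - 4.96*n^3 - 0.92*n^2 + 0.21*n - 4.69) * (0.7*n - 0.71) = -0.042*n^5 - 3.4294*n^4 + 2.8776*n^3 + 0.8002*n^2 - 3.4321*n + 3.3299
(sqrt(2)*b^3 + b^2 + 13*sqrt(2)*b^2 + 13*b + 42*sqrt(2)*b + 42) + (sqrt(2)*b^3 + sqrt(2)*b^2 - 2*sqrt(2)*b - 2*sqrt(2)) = 2*sqrt(2)*b^3 + b^2 + 14*sqrt(2)*b^2 + 13*b + 40*sqrt(2)*b - 2*sqrt(2) + 42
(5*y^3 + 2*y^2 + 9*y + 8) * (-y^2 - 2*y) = -5*y^5 - 12*y^4 - 13*y^3 - 26*y^2 - 16*y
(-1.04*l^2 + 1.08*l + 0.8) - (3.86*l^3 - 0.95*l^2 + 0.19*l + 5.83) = -3.86*l^3 - 0.0900000000000001*l^2 + 0.89*l - 5.03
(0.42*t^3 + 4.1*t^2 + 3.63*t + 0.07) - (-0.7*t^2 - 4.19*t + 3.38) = 0.42*t^3 + 4.8*t^2 + 7.82*t - 3.31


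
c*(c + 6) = c^2 + 6*c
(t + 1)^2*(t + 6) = t^3 + 8*t^2 + 13*t + 6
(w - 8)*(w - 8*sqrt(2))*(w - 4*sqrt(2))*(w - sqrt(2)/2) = w^4 - 25*sqrt(2)*w^3/2 - 8*w^3 + 76*w^2 + 100*sqrt(2)*w^2 - 608*w - 32*sqrt(2)*w + 256*sqrt(2)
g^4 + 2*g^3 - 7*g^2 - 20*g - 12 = (g - 3)*(g + 1)*(g + 2)^2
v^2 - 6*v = v*(v - 6)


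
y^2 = y^2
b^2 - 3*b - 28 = (b - 7)*(b + 4)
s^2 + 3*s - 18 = (s - 3)*(s + 6)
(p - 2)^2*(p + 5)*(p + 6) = p^4 + 7*p^3 - 10*p^2 - 76*p + 120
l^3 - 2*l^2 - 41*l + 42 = (l - 7)*(l - 1)*(l + 6)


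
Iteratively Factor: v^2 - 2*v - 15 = (v + 3)*(v - 5)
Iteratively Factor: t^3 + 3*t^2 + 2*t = (t + 1)*(t^2 + 2*t) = t*(t + 1)*(t + 2)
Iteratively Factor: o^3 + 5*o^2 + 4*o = (o + 1)*(o^2 + 4*o) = (o + 1)*(o + 4)*(o)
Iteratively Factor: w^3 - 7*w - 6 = (w + 1)*(w^2 - w - 6) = (w - 3)*(w + 1)*(w + 2)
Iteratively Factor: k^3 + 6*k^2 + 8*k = (k + 4)*(k^2 + 2*k) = (k + 2)*(k + 4)*(k)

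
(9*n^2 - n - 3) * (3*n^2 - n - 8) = 27*n^4 - 12*n^3 - 80*n^2 + 11*n + 24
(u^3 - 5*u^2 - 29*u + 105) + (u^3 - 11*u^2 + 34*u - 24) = 2*u^3 - 16*u^2 + 5*u + 81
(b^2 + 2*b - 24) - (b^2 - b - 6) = 3*b - 18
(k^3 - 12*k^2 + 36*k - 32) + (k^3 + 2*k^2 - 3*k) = 2*k^3 - 10*k^2 + 33*k - 32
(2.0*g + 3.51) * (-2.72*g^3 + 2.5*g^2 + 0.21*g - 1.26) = -5.44*g^4 - 4.5472*g^3 + 9.195*g^2 - 1.7829*g - 4.4226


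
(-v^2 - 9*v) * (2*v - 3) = -2*v^3 - 15*v^2 + 27*v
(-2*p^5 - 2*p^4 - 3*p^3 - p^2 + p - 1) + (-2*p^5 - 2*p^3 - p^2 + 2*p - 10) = -4*p^5 - 2*p^4 - 5*p^3 - 2*p^2 + 3*p - 11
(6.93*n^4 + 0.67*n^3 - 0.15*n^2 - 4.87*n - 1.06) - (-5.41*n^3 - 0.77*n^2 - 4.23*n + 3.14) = 6.93*n^4 + 6.08*n^3 + 0.62*n^2 - 0.64*n - 4.2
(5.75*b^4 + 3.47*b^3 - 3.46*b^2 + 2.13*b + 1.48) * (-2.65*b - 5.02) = -15.2375*b^5 - 38.0605*b^4 - 8.2504*b^3 + 11.7247*b^2 - 14.6146*b - 7.4296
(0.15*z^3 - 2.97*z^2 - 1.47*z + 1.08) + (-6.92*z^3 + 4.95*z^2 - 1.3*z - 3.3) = -6.77*z^3 + 1.98*z^2 - 2.77*z - 2.22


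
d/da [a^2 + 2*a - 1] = 2*a + 2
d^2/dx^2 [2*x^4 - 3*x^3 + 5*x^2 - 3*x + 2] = 24*x^2 - 18*x + 10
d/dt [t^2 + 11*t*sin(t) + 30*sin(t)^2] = 11*t*cos(t) + 2*t + 11*sin(t) + 30*sin(2*t)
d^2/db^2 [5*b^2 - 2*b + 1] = 10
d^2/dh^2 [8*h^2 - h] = 16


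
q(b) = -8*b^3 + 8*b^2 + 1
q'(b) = -24*b^2 + 16*b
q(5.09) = -846.71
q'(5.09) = -540.35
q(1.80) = -19.74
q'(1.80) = -48.96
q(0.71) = 2.17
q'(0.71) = -0.74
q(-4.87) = 1114.75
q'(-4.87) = -647.13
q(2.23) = -47.93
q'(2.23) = -83.67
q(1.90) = -24.99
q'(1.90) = -56.24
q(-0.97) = 15.83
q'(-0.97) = -38.10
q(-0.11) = 1.11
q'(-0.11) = -2.05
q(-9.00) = 6481.00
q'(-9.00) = -2088.00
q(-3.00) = 289.00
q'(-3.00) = -264.00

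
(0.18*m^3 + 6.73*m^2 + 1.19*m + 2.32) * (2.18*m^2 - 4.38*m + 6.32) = 0.3924*m^5 + 13.883*m^4 - 25.7456*m^3 + 42.379*m^2 - 2.6408*m + 14.6624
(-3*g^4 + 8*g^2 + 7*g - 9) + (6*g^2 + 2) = -3*g^4 + 14*g^2 + 7*g - 7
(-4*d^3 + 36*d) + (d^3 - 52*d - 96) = -3*d^3 - 16*d - 96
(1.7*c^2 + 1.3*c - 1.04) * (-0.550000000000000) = -0.935*c^2 - 0.715*c + 0.572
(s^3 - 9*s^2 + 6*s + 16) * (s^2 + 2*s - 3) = s^5 - 7*s^4 - 15*s^3 + 55*s^2 + 14*s - 48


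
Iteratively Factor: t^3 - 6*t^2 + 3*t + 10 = (t + 1)*(t^2 - 7*t + 10) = (t - 2)*(t + 1)*(t - 5)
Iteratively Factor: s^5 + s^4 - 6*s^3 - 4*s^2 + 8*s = (s)*(s^4 + s^3 - 6*s^2 - 4*s + 8) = s*(s + 2)*(s^3 - s^2 - 4*s + 4) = s*(s + 2)^2*(s^2 - 3*s + 2) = s*(s - 1)*(s + 2)^2*(s - 2)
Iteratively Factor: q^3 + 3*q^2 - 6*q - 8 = (q + 4)*(q^2 - q - 2) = (q + 1)*(q + 4)*(q - 2)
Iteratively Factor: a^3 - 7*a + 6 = (a - 2)*(a^2 + 2*a - 3) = (a - 2)*(a - 1)*(a + 3)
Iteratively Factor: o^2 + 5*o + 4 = (o + 1)*(o + 4)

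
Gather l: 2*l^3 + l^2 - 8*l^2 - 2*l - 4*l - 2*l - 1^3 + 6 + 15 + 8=2*l^3 - 7*l^2 - 8*l + 28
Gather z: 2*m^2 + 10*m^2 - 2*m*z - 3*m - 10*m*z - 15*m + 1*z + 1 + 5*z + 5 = 12*m^2 - 18*m + z*(6 - 12*m) + 6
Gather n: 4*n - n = 3*n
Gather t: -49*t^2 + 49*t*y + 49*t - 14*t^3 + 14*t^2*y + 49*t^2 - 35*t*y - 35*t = -14*t^3 + 14*t^2*y + t*(14*y + 14)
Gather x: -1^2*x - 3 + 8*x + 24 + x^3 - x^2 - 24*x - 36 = x^3 - x^2 - 17*x - 15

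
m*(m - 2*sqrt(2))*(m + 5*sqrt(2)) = m^3 + 3*sqrt(2)*m^2 - 20*m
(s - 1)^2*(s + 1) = s^3 - s^2 - s + 1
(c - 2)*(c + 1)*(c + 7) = c^3 + 6*c^2 - 9*c - 14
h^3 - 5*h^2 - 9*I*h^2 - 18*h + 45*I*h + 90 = (h - 5)*(h - 6*I)*(h - 3*I)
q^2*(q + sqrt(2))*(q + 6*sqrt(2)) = q^4 + 7*sqrt(2)*q^3 + 12*q^2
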